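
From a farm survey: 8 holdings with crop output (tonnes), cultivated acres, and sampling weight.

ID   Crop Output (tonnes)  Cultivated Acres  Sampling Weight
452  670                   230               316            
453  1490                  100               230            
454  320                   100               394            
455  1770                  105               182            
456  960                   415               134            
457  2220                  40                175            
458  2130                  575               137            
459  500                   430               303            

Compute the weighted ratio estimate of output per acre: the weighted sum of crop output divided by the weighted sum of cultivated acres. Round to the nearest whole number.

5

Σ wᵢ·y = 1963090
Σ wᵢ·x = 230×316 + 100×230 + 100×394 + 105×182 + 415×134 + 40×175 + 575×137 + 430×303
  = 72680 + 23000 + 39400 + 19110 + 55610 + 7000 + 78775 + 130290 = 425865
Ratio = 1963090 / 425865 = 4.6096533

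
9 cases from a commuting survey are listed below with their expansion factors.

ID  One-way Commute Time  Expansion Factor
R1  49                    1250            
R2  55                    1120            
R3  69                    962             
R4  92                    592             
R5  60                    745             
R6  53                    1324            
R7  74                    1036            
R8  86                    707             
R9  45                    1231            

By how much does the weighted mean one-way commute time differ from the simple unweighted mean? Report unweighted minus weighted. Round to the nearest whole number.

3

Unweighted sum = 49 + 55 + 69 + 92 + 60 + 53 + 74 + 86 + 45 = 583
Unweighted mean = 583 / 9 = 64.777778
Weighted sum = 49×1250 + 55×1120 + 69×962 + 92×592 + 60×745 + 53×1324 + 74×1036 + 86×707 + 45×1231
  = 551425
Sum of weights = 1250 + 1120 + 962 + 592 + 745 + 1324 + 1036 + 707 + 1231 = 8967
Weighted mean = 551425 / 8967 = 61.494926
Difference (unweighted minus weighted) = 3.2828519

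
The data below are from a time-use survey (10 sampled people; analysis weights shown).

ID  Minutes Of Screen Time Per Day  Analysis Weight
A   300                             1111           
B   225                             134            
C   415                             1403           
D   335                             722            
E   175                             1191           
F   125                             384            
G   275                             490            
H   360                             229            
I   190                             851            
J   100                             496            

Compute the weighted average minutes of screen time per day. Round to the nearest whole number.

Weighted sum = 300×1111 + 225×134 + 415×1403 + 335×722 + 175×1191 + 125×384 + 275×490 + 360×229 + 190×851 + 100×496
  = 1872470
Sum of weights = 1111 + 134 + 1403 + 722 + 1191 + 384 + 490 + 229 + 851 + 496 = 7011
Weighted mean = 1872470 / 7011 = 267.07602

267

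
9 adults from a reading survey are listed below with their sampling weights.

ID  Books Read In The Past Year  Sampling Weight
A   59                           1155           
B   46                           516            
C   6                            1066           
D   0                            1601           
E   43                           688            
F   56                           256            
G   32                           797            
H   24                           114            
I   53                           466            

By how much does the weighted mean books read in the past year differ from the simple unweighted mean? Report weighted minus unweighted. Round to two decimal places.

-6.14

Unweighted sum = 59 + 46 + 6 + 0 + 43 + 56 + 32 + 24 + 53 = 319
Unweighted mean = 319 / 9 = 35.444444
Weighted sum = 59×1155 + 46×516 + 6×1066 + 0×1601 + 43×688 + 56×256 + 32×797 + 24×114 + 53×466
  = 68145 + 23736 + 6396 + 0 + 29584 + 14336 + 25504 + 2736 + 24698 = 195135
Sum of weights = 1155 + 516 + 1066 + 1601 + 688 + 256 + 797 + 114 + 466 = 6659
Weighted mean = 195135 / 6659 = 29.30395
Difference (weighted minus unweighted) = -6.1404949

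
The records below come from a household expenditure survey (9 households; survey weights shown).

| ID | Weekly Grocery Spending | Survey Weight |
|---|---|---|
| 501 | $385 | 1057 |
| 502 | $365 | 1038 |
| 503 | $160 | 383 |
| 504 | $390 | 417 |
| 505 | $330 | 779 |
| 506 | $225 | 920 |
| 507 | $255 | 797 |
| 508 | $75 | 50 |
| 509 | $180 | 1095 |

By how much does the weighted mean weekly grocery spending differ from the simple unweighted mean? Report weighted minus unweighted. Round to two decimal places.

Unweighted sum = 2365
Unweighted mean = 2365 / 9 = 262.77778
Weighted sum = 385×1057 + 365×1038 + 160×383 + 390×417 + 330×779 + 225×920 + 255×797 + 75×50 + 180×1095
  = 406945 + 378870 + 61280 + 162630 + 257070 + 207000 + 203235 + 3750 + 197100 = 1877880
Sum of weights = 6536
Weighted mean = 1877880 / 6536 = 287.31334
Difference (weighted minus unweighted) = 24.535564

24.54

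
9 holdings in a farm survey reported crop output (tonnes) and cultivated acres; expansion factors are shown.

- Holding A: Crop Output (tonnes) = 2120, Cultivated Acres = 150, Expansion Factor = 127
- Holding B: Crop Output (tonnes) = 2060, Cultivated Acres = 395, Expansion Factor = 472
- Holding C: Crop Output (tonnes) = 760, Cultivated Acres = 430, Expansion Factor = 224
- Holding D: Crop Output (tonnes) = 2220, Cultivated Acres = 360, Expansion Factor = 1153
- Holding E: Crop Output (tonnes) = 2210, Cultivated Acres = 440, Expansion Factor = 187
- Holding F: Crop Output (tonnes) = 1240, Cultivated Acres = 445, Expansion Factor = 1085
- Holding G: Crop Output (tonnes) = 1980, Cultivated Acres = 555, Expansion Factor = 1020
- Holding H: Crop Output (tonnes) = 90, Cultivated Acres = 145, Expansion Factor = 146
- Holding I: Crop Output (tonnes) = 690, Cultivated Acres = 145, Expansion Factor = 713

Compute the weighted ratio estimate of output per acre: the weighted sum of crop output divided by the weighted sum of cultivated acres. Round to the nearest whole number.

Σ wᵢ·y = 2120×127 + 2060×472 + 760×224 + 2220×1153 + 2210×187 + 1240×1085 + 1980×1020 + 90×146 + 690×713
  = 269240 + 972320 + 170240 + 2559660 + 413270 + 1345400 + 2019600 + 13140 + 491970 = 8254840
Σ wᵢ·x = 150×127 + 395×472 + 430×224 + 360×1153 + 440×187 + 445×1085 + 555×1020 + 145×146 + 145×713
  = 19050 + 186440 + 96320 + 415080 + 82280 + 482825 + 566100 + 21170 + 103385 = 1972650
Ratio = 8254840 / 1972650 = 4.184645

4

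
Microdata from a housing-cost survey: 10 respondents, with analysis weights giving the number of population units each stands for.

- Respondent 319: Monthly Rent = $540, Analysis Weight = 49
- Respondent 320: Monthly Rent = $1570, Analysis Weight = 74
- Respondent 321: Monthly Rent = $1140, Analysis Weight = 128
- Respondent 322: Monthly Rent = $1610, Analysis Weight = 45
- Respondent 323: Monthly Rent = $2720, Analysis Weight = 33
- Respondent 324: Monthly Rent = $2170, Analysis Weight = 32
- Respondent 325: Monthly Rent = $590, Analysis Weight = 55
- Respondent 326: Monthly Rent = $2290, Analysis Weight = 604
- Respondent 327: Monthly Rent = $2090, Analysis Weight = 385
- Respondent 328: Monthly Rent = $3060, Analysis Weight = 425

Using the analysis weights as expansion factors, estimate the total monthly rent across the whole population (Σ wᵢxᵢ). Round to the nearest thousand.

4041000

Weighted total = 540×49 + 1570×74 + 1140×128 + 1610×45 + 2720×33 + 2170×32 + 590×55 + 2290×604 + 2090×385 + 3060×425
  = 26460 + 116180 + 145920 + 72450 + 89760 + 69440 + 32450 + 1383160 + 804650 + 1300500 = 4040970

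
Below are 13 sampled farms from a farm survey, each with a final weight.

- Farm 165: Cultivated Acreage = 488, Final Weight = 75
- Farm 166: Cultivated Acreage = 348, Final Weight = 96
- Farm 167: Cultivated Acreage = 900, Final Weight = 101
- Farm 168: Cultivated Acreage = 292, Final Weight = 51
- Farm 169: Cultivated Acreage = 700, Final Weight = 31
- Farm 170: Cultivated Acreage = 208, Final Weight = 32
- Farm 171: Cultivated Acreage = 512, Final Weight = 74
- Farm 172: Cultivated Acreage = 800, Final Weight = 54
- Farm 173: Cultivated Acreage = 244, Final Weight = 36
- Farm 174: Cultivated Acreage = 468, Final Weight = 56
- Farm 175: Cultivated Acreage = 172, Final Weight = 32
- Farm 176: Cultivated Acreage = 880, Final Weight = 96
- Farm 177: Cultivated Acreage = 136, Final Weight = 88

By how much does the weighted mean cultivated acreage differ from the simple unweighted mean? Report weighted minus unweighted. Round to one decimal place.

40.7

Unweighted sum = 6148
Unweighted mean = 6148 / 13 = 472.92308
Weighted sum = 422188
Sum of weights = 822
Weighted mean = 422188 / 822 = 513.61071
Difference (weighted minus unweighted) = 40.687629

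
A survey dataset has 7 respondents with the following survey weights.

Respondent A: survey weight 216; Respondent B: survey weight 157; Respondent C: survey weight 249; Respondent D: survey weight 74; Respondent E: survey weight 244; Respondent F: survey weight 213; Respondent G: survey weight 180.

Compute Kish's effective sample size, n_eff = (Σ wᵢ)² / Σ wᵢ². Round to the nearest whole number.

Σ wᵢ = 1333
Σ wᵢ² = 46656 + 24649 + 62001 + 5476 + 59536 + 45369 + 32400 = 276087
n_eff = 1333² / 276087 = 1776889 / 276087 = 6.4359749

6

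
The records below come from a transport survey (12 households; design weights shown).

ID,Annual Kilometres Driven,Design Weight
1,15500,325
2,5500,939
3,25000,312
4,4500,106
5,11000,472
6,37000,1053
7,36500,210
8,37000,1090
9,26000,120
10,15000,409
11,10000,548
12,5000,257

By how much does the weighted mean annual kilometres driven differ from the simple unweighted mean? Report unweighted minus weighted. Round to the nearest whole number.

Unweighted sum = 228000
Unweighted mean = 228000 / 12 = 19000
Weighted sum = 15500×325 + 5500×939 + 25000×312 + 4500×106 + 11000×472 + 37000×1053 + 36500×210 + 37000×1090 + 26000×120 + 15000×409 + 10000×548 + 5000×257
  = 5037500 + 5164500 + 7800000 + 477000 + 5192000 + 38961000 + 7665000 + 40330000 + 3120000 + 6135000 + 5480000 + 1285000 = 126647000
Sum of weights = 325 + 939 + 312 + 106 + 472 + 1053 + 210 + 1090 + 120 + 409 + 548 + 257 = 5841
Weighted mean = 126647000 / 5841 = 21682.417
Difference (unweighted minus weighted) = -2682.4174

-2682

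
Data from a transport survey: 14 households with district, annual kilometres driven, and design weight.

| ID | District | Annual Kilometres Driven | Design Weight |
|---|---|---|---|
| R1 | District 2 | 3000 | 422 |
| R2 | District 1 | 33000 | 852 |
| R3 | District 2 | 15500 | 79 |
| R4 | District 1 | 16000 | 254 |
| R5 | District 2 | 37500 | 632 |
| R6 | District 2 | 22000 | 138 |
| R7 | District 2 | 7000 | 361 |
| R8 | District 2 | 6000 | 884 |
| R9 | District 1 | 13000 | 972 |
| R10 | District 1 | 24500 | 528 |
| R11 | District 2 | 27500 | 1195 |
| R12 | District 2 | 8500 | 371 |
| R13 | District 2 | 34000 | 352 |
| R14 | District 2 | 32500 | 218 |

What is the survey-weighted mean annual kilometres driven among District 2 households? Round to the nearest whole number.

District 2 rows: R1, R3, R5, R6, R7, R8, R11, R12, R13, R14
Weighted sum = 3000×422 + 15500×79 + 37500×632 + 22000×138 + 7000×361 + 6000×884 + 27500×1195 + 8500×371 + 34000×352 + 32500×218
  = 92126500
Sum of weights = 4652
Weighted mean = 92126500 / 4652 = 19803.633

19804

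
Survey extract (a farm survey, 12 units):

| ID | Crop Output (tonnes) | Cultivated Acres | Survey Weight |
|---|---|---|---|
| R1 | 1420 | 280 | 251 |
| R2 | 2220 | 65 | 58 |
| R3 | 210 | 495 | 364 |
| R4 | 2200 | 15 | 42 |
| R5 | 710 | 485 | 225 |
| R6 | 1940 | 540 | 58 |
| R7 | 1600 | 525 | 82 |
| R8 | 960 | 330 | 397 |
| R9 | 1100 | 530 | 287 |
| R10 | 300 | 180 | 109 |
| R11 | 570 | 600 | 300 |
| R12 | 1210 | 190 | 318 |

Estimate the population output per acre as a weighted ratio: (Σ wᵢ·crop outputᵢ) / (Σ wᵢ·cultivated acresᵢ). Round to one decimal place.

Σ wᵢ·y = 1420×251 + 2220×58 + 210×364 + 2200×42 + 710×225 + 1940×58 + 1600×82 + 960×397 + 1100×287 + 300×109 + 570×300 + 1210×318
  = 356420 + 128760 + 76440 + 92400 + 159750 + 112520 + 131200 + 381120 + 315700 + 32700 + 171000 + 384780 = 2342790
Σ wᵢ·x = 280×251 + 65×58 + 495×364 + 15×42 + 485×225 + 540×58 + 525×82 + 330×397 + 530×287 + 180×109 + 600×300 + 190×318
  = 70280 + 3770 + 180180 + 630 + 109125 + 31320 + 43050 + 131010 + 152110 + 19620 + 180000 + 60420 = 981515
Ratio = 2342790 / 981515 = 2.3869121

2.4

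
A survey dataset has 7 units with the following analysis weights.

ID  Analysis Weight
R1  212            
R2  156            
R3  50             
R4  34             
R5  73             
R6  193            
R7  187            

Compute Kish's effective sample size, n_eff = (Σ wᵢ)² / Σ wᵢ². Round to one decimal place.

Σ wᵢ = 212 + 156 + 50 + 34 + 73 + 193 + 187 = 905
Σ wᵢ² = 44944 + 24336 + 2500 + 1156 + 5329 + 37249 + 34969 = 150483
n_eff = 905² / 150483 = 819025 / 150483 = 5.4426414

5.4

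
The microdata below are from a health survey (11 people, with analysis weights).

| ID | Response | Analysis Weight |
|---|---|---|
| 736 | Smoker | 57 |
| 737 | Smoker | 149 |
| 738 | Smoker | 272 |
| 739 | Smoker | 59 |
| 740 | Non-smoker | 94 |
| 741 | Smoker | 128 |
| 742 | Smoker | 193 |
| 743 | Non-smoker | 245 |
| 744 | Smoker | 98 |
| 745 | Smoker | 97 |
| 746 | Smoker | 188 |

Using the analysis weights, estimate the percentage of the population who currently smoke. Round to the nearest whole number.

Sum of weights for 'Smoker' = 57 + 149 + 272 + 59 + 128 + 193 + 98 + 97 + 188 = 1241
Total weight = 57 + 149 + 272 + 59 + 94 + 128 + 193 + 245 + 98 + 97 + 188 = 1580
Weighted proportion = 1241 / 1580 = 0.78544304 → 78.544304%

79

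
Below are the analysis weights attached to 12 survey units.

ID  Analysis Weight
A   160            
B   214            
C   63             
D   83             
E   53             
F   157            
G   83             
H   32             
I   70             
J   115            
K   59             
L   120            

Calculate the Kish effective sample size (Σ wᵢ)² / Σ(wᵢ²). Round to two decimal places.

9.51

Σ wᵢ = 160 + 214 + 63 + 83 + 53 + 157 + 83 + 32 + 70 + 115 + 59 + 120 = 1209
Σ wᵢ² = 153631
n_eff = 1209² / 153631 = 1461681 / 153631 = 9.5142322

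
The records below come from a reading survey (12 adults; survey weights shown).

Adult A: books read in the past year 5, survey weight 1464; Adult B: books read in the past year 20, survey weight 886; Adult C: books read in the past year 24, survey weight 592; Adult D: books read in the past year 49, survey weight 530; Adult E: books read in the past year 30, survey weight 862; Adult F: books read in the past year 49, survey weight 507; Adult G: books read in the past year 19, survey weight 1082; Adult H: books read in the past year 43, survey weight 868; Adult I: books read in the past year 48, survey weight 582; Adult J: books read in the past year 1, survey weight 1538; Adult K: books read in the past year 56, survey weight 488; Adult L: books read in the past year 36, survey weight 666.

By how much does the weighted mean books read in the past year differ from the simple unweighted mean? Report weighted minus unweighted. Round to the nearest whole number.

-6

Unweighted sum = 380
Unweighted mean = 380 / 12 = 31.666667
Weighted sum = 5×1464 + 20×886 + 24×592 + 49×530 + 30×862 + 49×507 + 19×1082 + 43×868 + 48×582 + 1×1538 + 56×488 + 36×666
  = 7320 + 17720 + 14208 + 25970 + 25860 + 24843 + 20558 + 37324 + 27936 + 1538 + 27328 + 23976 = 254581
Sum of weights = 1464 + 886 + 592 + 530 + 862 + 507 + 1082 + 868 + 582 + 1538 + 488 + 666 = 10065
Weighted mean = 254581 / 10065 = 25.293691
Difference (weighted minus unweighted) = -6.3729757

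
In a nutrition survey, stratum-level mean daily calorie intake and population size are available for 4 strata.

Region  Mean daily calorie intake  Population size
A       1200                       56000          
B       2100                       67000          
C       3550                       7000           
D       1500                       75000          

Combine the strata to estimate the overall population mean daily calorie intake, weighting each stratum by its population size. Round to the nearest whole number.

1684

Σ Nₕ·x̄ₕ = 1200×56000 + 2100×67000 + 3550×7000 + 1500×75000
  = 67200000 + 140700000 + 24850000 + 112500000 = 345250000
Σ Nₕ = 56000 + 67000 + 7000 + 75000 = 205000
Overall mean = 345250000 / 205000 = 1684.1463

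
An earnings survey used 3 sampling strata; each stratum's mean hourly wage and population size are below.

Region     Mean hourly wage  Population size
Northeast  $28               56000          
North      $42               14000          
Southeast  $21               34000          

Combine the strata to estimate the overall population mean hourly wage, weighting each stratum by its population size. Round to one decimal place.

27.6

Σ Nₕ·x̄ₕ = 28×56000 + 42×14000 + 21×34000
  = 1568000 + 588000 + 714000 = 2870000
Σ Nₕ = 56000 + 14000 + 34000 = 104000
Overall mean = 2870000 / 104000 = 27.596154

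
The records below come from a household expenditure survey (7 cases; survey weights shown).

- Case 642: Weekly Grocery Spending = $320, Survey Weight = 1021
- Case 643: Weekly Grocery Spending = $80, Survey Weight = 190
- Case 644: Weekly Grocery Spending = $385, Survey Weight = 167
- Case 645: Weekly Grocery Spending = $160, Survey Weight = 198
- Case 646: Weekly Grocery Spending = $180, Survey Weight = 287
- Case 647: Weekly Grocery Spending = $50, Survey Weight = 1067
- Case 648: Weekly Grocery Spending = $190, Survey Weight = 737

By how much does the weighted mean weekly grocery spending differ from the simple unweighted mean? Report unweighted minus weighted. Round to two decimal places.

8.76

Unweighted sum = 1365
Unweighted mean = 1365 / 7 = 195
Weighted sum = 320×1021 + 80×190 + 385×167 + 160×198 + 180×287 + 50×1067 + 190×737
  = 326720 + 15200 + 64295 + 31680 + 51660 + 53350 + 140030 = 682935
Sum of weights = 3667
Weighted mean = 682935 / 3667 = 186.23807
Difference (unweighted minus weighted) = 8.7619307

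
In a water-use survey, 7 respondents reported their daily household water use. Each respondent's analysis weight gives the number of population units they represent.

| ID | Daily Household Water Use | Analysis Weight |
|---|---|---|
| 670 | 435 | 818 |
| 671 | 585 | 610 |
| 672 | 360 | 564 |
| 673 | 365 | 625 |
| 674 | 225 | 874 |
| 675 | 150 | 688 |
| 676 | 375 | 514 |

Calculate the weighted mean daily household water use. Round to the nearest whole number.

Weighted sum = 1636445
Sum of weights = 818 + 610 + 564 + 625 + 874 + 688 + 514 = 4693
Weighted mean = 1636445 / 4693 = 348.69913

349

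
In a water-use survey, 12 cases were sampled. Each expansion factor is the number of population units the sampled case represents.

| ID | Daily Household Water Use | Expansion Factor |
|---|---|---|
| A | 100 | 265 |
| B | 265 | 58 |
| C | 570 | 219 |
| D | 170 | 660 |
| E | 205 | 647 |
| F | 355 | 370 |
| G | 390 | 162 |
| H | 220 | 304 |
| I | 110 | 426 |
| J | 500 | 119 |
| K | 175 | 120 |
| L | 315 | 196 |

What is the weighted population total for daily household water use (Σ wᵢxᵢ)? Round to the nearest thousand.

Weighted total = 862045

862000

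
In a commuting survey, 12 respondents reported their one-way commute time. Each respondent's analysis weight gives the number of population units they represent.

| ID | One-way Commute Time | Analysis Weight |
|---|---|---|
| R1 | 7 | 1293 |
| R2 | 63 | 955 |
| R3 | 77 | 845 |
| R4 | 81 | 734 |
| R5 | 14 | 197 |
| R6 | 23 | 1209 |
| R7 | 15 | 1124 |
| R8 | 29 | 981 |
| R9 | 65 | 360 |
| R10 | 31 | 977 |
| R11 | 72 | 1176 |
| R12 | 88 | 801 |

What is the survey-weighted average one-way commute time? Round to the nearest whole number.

45

Weighted sum = 7×1293 + 63×955 + 77×845 + 81×734 + 14×197 + 23×1209 + 15×1124 + 29×981 + 65×360 + 31×977 + 72×1176 + 88×801
  = 9051 + 60165 + 65065 + 59454 + 2758 + 27807 + 16860 + 28449 + 23400 + 30287 + 84672 + 70488 = 478456
Sum of weights = 1293 + 955 + 845 + 734 + 197 + 1209 + 1124 + 981 + 360 + 977 + 1176 + 801 = 10652
Weighted mean = 478456 / 10652 = 44.917011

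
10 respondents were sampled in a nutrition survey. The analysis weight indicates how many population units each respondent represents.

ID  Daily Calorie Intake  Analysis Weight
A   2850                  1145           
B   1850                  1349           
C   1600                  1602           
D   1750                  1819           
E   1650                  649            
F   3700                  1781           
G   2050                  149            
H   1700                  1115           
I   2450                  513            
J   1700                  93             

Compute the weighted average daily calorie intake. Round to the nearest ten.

Weighted sum = 2850×1145 + 1850×1349 + 1600×1602 + 1750×1819 + 1650×649 + 3700×1781 + 2050×149 + 1700×1115 + 2450×513 + 1700×93
  = 3263250 + 2495650 + 2563200 + 3183250 + 1070850 + 6589700 + 305450 + 1895500 + 1256850 + 158100 = 22781800
Sum of weights = 1145 + 1349 + 1602 + 1819 + 649 + 1781 + 149 + 1115 + 513 + 93 = 10215
Weighted mean = 22781800 / 10215 = 2230.2301

2230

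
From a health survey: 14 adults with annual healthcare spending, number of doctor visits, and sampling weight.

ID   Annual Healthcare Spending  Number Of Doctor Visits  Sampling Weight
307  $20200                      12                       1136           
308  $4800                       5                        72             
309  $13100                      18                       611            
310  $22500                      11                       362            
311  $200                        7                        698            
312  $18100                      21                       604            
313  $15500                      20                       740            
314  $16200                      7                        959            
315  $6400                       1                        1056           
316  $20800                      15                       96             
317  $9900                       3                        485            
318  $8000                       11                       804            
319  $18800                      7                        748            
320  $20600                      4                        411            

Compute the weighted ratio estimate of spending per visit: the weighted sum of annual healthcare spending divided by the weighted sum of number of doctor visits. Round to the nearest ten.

Σ wᵢ·y = 120037400
Σ wᵢ·x = 87730
Ratio = 120037400 / 87730 = 1368.2594

1370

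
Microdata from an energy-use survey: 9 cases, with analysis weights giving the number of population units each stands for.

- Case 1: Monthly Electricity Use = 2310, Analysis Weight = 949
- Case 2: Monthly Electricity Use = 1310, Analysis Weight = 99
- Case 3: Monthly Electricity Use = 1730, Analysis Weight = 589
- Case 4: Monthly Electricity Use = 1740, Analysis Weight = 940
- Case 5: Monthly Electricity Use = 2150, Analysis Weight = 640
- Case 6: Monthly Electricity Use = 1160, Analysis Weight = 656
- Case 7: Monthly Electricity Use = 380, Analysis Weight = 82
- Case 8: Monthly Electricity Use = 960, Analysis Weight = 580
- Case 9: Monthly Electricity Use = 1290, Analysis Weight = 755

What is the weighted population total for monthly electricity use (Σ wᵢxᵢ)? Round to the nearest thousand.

Weighted total = 2310×949 + 1310×99 + 1730×589 + 1740×940 + 2150×640 + 1160×656 + 380×82 + 960×580 + 1290×755
  = 2192190 + 129690 + 1018970 + 1635600 + 1376000 + 760960 + 31160 + 556800 + 973950 = 8675320

8675000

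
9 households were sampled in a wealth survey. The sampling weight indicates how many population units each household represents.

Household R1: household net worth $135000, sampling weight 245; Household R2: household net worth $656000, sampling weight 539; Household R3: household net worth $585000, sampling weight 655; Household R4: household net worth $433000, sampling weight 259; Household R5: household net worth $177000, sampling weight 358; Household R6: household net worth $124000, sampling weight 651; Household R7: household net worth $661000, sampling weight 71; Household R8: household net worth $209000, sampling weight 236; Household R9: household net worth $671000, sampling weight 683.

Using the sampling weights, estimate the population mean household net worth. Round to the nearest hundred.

427500

Weighted sum = 135000×245 + 656000×539 + 585000×655 + 433000×259 + 177000×358 + 124000×651 + 661000×71 + 209000×236 + 671000×683
  = 33075000 + 353584000 + 383175000 + 112147000 + 63366000 + 80724000 + 46931000 + 49324000 + 458293000 = 1580619000
Sum of weights = 245 + 539 + 655 + 259 + 358 + 651 + 71 + 236 + 683 = 3697
Weighted mean = 1580619000 / 3697 = 427540.98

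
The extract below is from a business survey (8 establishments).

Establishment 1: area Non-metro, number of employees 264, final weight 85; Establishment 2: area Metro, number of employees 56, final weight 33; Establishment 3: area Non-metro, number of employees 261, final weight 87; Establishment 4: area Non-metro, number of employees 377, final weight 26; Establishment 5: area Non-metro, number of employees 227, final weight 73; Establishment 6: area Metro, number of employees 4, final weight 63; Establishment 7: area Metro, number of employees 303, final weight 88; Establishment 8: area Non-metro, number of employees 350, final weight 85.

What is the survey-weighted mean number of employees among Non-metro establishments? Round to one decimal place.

Non-metro rows: 1, 3, 4, 5, 8
Weighted sum = 264×85 + 261×87 + 377×26 + 227×73 + 350×85
  = 22440 + 22707 + 9802 + 16571 + 29750 = 101270
Sum of weights = 356
Weighted mean = 101270 / 356 = 284.46629

284.5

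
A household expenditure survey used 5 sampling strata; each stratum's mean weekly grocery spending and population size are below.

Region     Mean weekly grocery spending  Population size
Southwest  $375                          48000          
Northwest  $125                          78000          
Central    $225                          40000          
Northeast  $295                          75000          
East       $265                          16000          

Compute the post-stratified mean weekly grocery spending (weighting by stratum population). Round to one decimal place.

Σ Nₕ·x̄ₕ = 375×48000 + 125×78000 + 225×40000 + 295×75000 + 265×16000
  = 18000000 + 9750000 + 9000000 + 22125000 + 4240000 = 63115000
Σ Nₕ = 48000 + 78000 + 40000 + 75000 + 16000 = 257000
Overall mean = 63115000 / 257000 = 245.58366

245.6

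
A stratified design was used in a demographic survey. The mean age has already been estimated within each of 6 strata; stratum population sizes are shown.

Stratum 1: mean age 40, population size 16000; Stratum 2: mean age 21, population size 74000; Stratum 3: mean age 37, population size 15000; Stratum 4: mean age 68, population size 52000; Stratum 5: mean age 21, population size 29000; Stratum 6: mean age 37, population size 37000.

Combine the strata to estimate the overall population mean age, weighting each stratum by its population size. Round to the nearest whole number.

Σ Nₕ·x̄ₕ = 40×16000 + 21×74000 + 37×15000 + 68×52000 + 21×29000 + 37×37000
  = 8263000
Σ Nₕ = 223000
Overall mean = 8263000 / 223000 = 37.053812

37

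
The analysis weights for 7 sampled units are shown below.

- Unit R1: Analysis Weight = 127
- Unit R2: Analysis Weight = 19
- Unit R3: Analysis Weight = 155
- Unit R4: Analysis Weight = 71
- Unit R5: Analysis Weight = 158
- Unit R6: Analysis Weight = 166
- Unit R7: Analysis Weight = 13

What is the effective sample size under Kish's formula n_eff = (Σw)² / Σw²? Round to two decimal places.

5.12

Σ wᵢ = 127 + 19 + 155 + 71 + 158 + 166 + 13 = 709
Σ wᵢ² = 16129 + 361 + 24025 + 5041 + 24964 + 27556 + 169 = 98245
n_eff = 709² / 98245 = 502681 / 98245 = 5.1166064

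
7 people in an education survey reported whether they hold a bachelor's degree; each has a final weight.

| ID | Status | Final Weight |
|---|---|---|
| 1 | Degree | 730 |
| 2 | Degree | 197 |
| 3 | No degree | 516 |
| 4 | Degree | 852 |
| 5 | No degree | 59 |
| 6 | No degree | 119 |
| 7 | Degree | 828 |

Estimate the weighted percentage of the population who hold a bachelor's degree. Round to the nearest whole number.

Sum of weights for 'Degree' = 730 + 197 + 852 + 828 = 2607
Total weight = 730 + 197 + 516 + 852 + 59 + 119 + 828 = 3301
Weighted proportion = 2607 / 3301 = 0.78976068 → 78.976068%

79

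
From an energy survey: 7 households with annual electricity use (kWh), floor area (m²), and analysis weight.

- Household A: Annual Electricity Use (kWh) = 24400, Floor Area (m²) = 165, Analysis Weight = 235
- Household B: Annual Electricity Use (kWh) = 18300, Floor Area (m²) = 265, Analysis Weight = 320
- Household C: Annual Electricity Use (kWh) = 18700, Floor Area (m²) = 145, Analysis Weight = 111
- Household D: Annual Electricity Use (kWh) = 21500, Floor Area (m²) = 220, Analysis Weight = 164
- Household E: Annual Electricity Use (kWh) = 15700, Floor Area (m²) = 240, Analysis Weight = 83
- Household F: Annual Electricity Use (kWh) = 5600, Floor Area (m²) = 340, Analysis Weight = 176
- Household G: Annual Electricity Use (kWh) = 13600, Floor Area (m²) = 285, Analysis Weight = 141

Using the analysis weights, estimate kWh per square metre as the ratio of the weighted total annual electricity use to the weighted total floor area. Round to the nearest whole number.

Σ wᵢ·y = 24400×235 + 18300×320 + 18700×111 + 21500×164 + 15700×83 + 5600×176 + 13600×141
  = 5734000 + 5856000 + 2075700 + 3526000 + 1303100 + 985600 + 1917600 = 21398000
Σ wᵢ·x = 165×235 + 265×320 + 145×111 + 220×164 + 240×83 + 340×176 + 285×141
  = 295695
Ratio = 21398000 / 295695 = 72.365106

72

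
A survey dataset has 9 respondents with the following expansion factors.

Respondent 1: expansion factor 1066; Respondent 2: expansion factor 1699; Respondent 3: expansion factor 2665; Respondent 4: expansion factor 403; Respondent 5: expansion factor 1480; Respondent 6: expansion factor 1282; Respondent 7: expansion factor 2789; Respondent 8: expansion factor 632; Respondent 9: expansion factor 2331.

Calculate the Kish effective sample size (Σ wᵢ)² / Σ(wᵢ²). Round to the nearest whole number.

Σ wᵢ = 1066 + 1699 + 2665 + 403 + 1480 + 1282 + 2789 + 632 + 2331 = 14347
Σ wᵢ² = 1136356 + 2886601 + 7102225 + 162409 + 2190400 + 1643524 + 7778521 + 399424 + 5433561 = 28733021
n_eff = 14347² / 28733021 = 205836409 / 28733021 = 7.163758

7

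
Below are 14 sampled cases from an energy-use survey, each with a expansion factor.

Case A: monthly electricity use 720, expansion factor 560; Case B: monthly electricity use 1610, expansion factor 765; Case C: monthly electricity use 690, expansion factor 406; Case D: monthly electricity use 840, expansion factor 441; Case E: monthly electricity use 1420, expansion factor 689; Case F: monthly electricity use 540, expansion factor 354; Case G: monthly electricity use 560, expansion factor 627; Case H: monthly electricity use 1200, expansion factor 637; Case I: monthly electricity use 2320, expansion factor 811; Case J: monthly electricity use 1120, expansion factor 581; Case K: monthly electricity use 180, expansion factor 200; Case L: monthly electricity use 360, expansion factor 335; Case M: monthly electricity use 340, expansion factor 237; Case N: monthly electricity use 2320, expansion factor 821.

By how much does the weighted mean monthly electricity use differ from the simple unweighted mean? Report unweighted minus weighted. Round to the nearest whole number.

Unweighted sum = 14220
Unweighted mean = 14220 / 14 = 1015.7143
Weighted sum = 9244630
Sum of weights = 7464
Weighted mean = 9244630 / 7464 = 1238.5624
Difference (unweighted minus weighted) = -222.84815

-223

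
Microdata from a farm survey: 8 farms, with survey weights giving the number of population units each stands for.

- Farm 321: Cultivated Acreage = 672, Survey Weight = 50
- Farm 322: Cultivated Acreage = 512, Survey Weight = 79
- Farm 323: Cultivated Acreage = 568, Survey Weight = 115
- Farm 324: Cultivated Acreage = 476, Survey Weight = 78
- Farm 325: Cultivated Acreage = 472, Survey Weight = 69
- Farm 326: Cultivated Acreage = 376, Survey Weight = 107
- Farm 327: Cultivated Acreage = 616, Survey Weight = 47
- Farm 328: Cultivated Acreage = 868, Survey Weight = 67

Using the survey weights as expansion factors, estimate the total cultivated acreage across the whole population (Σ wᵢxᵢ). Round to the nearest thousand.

Weighted total = 672×50 + 512×79 + 568×115 + 476×78 + 472×69 + 376×107 + 616×47 + 868×67
  = 336404

336000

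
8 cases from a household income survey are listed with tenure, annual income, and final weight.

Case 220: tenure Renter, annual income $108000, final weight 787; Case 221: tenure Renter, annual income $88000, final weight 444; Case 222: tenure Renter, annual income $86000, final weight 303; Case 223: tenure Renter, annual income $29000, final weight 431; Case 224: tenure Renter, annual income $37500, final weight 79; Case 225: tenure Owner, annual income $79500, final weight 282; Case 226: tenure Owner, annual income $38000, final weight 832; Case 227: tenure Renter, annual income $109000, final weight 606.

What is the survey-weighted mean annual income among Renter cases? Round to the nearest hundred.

Renter rows: 220, 221, 222, 223, 224, 227
Weighted sum = 108000×787 + 88000×444 + 86000×303 + 29000×431 + 37500×79 + 109000×606
  = 84996000 + 39072000 + 26058000 + 12499000 + 2962500 + 66054000 = 231641500
Sum of weights = 787 + 444 + 303 + 431 + 79 + 606 = 2650
Weighted mean = 231641500 / 2650 = 87411.887

87400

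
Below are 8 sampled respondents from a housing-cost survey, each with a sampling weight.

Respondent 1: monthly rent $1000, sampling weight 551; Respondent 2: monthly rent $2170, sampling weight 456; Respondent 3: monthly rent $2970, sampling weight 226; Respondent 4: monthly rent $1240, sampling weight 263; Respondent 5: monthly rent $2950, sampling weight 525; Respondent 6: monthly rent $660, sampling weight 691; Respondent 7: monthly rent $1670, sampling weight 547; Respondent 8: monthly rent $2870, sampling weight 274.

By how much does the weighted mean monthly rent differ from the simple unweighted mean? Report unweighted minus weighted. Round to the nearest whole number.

Unweighted sum = 1000 + 2170 + 2970 + 1240 + 2950 + 660 + 1670 + 2870 = 15530
Unweighted mean = 15530 / 8 = 1941.25
Weighted sum = 1000×551 + 2170×456 + 2970×226 + 1240×263 + 2950×525 + 660×691 + 1670×547 + 2870×274
  = 551000 + 989520 + 671220 + 326120 + 1548750 + 456060 + 913490 + 786380 = 6242540
Sum of weights = 551 + 456 + 226 + 263 + 525 + 691 + 547 + 274 = 3533
Weighted mean = 6242540 / 3533 = 1766.9233
Difference (unweighted minus weighted) = 174.32671

174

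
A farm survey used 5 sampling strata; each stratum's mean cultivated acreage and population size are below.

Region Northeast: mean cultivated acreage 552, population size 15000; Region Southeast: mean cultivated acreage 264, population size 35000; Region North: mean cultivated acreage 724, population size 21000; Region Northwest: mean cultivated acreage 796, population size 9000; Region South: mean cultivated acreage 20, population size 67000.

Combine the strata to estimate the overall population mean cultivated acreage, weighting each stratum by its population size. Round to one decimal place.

280.5

Σ Nₕ·x̄ₕ = 552×15000 + 264×35000 + 724×21000 + 796×9000 + 20×67000
  = 41228000
Σ Nₕ = 15000 + 35000 + 21000 + 9000 + 67000 = 147000
Overall mean = 41228000 / 147000 = 280.46259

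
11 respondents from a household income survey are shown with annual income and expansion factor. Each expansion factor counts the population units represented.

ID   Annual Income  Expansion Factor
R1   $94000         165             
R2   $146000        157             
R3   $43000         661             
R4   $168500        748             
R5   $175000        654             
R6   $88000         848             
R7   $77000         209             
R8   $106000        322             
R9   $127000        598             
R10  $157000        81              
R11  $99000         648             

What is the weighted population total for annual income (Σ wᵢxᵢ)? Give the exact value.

Weighted total = 94000×165 + 146000×157 + 43000×661 + 168500×748 + 175000×654 + 88000×848 + 77000×209 + 106000×322 + 127000×598 + 157000×81 + 99000×648
  = 585007000

585007000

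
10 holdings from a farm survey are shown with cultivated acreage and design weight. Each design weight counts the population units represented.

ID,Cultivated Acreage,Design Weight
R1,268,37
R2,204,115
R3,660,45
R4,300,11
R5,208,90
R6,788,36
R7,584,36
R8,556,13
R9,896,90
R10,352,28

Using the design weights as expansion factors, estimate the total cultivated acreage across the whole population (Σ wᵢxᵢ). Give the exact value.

232212

Weighted total = 268×37 + 204×115 + 660×45 + 300×11 + 208×90 + 788×36 + 584×36 + 556×13 + 896×90 + 352×28
  = 9916 + 23460 + 29700 + 3300 + 18720 + 28368 + 21024 + 7228 + 80640 + 9856 = 232212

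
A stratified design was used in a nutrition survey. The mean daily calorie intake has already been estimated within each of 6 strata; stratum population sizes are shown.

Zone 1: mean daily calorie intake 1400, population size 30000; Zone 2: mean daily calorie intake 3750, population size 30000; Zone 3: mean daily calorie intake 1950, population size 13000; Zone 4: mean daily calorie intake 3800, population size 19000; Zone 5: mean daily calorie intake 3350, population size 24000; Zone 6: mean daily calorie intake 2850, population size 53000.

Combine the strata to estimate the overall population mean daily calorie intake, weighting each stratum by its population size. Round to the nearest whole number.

Σ Nₕ·x̄ₕ = 483500000
Σ Nₕ = 169000
Overall mean = 483500000 / 169000 = 2860.9467

2861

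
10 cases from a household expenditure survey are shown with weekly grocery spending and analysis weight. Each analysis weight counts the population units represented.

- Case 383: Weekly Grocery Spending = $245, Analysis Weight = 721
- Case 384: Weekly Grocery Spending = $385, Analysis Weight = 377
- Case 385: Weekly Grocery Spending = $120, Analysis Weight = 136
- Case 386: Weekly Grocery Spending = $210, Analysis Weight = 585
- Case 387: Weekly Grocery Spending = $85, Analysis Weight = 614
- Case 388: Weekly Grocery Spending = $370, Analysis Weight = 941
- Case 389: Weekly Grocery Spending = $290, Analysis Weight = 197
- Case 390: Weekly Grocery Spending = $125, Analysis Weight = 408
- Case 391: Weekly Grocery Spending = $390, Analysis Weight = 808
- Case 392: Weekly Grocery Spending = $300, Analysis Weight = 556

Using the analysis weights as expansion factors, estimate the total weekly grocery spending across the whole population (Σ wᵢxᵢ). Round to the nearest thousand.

1451000

Weighted total = 245×721 + 385×377 + 120×136 + 210×585 + 85×614 + 370×941 + 290×197 + 125×408 + 390×808 + 300×556
  = 176645 + 145145 + 16320 + 122850 + 52190 + 348170 + 57130 + 51000 + 315120 + 166800 = 1451370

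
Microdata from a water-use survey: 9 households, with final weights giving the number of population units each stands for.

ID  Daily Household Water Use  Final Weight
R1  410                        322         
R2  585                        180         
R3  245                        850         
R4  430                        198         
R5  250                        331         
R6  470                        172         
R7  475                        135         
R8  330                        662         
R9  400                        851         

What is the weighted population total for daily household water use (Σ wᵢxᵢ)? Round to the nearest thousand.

Weighted total = 410×322 + 585×180 + 245×850 + 430×198 + 250×331 + 470×172 + 475×135 + 330×662 + 400×851
  = 132020 + 105300 + 208250 + 85140 + 82750 + 80840 + 64125 + 218460 + 340400 = 1317285

1317000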